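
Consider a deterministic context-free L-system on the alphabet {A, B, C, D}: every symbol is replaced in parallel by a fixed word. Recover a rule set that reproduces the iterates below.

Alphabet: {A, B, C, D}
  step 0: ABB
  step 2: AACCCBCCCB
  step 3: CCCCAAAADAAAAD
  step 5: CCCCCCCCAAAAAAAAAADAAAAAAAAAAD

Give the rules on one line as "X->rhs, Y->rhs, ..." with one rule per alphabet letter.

  step 2 ⇒ step 3: AACCCBCCCB ⇒ CC·CC·A·A·A·AD·A·A·A·AD
    A ↦ CC
    B ↦ AD
    C ↦ A
    D ↦ CB  (constrained at step 3)

A->CC, B->AD, C->A, D->CB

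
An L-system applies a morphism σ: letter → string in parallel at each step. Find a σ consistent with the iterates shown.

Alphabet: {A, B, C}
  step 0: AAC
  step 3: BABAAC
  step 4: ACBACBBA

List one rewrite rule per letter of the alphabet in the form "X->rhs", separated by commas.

  step 3 ⇒ step 4: BABAAC ⇒ AC·B·AC·B·B·A
    A ↦ B
    B ↦ AC
    C ↦ A

A->B, B->AC, C->A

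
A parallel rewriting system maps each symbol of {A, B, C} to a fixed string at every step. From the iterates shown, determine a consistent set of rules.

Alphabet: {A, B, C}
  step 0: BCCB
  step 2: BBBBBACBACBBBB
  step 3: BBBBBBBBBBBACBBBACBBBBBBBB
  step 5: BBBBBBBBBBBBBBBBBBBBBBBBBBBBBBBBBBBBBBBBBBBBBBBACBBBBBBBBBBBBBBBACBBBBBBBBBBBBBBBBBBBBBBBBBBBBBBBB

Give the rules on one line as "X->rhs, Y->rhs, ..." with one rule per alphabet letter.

A->B, B->BB, C->AC

  step 2 ⇒ step 3: BBBBBACBACBBBB ⇒ BB·BB·BB·BB·BB·B·AC·BB·B·AC·BB·BB·BB·BB
    A ↦ B
    B ↦ BB
    C ↦ AC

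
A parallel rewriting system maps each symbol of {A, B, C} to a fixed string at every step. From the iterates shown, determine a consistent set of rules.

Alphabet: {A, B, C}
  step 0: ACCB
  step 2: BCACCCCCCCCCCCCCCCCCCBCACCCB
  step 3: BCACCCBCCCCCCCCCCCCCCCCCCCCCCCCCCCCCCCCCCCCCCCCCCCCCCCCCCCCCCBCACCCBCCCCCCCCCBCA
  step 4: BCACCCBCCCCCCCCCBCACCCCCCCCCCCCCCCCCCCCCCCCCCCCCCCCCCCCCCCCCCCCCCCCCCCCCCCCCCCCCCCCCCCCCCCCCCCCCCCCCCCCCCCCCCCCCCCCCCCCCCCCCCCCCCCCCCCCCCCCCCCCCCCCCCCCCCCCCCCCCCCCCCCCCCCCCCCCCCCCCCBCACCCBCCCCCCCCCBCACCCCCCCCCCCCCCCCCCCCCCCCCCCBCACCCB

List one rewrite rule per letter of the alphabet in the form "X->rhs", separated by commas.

A->B, B->BCA, C->CCC

  step 3 ⇒ step 4: BCACCCBCCCCCCCCCCCCCCCCCCCCCCCCCCCCCCCCCCCCCCCCCCCCCCCCCCCCCCBCACCCBCCCCCCCCCBCA ⇒ BCA·CCC·B·CCC·CCC·CCC·BCA·CCC·CCC·CCC·CCC·CCC·CCC·CCC·CCC·CCC·CCC·CCC·CCC·CCC·CCC·CCC·CCC·CCC·CCC·CCC·CCC·CCC·CCC·CCC·CCC·CCC·CCC·CCC·CCC·CCC·CCC·CCC·CCC·CCC·CCC·CCC·CCC·CCC·CCC·CCC·CCC·CCC·CCC·CCC·CCC·CCC·CCC·CCC·CCC·CCC·CCC·CCC·CCC·CCC·CCC·BCA·CCC·B·CCC·CCC·CCC·BCA·CCC·CCC·CCC·CCC·CCC·CCC·CCC·CCC·CCC·BCA·CCC·B
    A ↦ B
    B ↦ BCA
    C ↦ CCC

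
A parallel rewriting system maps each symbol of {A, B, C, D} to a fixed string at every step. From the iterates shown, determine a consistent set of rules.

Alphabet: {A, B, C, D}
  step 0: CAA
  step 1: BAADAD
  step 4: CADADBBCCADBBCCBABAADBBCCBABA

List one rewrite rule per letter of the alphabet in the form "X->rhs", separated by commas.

A->AD, B->C, C->BA, D->BB

  step 0 ⇒ step 1: CAA ⇒ BA·AD·AD
    A ↦ AD
    C ↦ BA
    B ↦ C  (constrained at step 1)
    D ↦ BB  (constrained at step 1)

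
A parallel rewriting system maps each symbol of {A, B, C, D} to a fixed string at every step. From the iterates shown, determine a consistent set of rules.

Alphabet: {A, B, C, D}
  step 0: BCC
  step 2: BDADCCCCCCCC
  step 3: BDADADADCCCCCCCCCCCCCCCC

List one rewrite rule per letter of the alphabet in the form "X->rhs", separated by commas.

  step 2 ⇒ step 3: BDADCCCCCCCC ⇒ BD·AD·AD·AD·CC·CC·CC·CC·CC·CC·CC·CC
    A ↦ AD
    B ↦ BD
    C ↦ CC
    D ↦ AD

A->AD, B->BD, C->CC, D->AD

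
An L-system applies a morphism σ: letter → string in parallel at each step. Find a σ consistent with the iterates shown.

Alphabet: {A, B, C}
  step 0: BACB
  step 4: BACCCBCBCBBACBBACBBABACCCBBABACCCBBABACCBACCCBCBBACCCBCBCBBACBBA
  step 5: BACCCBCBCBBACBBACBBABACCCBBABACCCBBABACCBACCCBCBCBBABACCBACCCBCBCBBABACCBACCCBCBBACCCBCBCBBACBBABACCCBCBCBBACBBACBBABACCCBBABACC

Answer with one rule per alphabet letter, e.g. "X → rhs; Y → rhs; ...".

A->CC, B->BA, C->CB

  step 4 ⇒ step 5: BACCCBCBCBBACBBACBBABACCCBBABACCCBBABACCBACCCBCBBACCCBCBCBBACBBA ⇒ BA·CC·CB·CB·CB·BA·CB·BA·CB·BA·BA·CC·CB·BA·BA·CC·CB·BA·BA·CC·BA·CC·CB·CB·CB·BA·BA·CC·BA·CC·CB·CB·CB·BA·BA·CC·BA·CC·CB·CB·BA·CC·CB·CB·CB·BA·CB·BA·BA·CC·CB·CB·CB·BA·CB·BA·CB·BA·BA·CC·CB·BA·BA·CC
    A ↦ CC
    B ↦ BA
    C ↦ CB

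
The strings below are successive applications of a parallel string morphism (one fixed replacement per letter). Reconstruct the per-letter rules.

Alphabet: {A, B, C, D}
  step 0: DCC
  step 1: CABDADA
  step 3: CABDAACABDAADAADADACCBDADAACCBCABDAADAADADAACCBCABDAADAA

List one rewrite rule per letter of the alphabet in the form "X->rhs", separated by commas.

  step 0 ⇒ step 1: DCC ⇒ CAB·DA·DA
    C ↦ DA
    D ↦ CAB
    A ↦ DAA  (constrained at step 1)
    B ↦ CCB  (constrained at step 1)

A->DAA, B->CCB, C->DA, D->CAB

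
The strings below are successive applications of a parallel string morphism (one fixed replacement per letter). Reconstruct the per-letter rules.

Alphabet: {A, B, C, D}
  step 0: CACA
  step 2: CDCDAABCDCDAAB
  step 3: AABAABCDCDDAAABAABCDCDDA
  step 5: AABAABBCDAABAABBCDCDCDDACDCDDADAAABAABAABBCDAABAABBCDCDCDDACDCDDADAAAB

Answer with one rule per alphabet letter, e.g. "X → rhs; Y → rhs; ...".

  step 2 ⇒ step 3: CDCDAABCDCDAAB ⇒ AA·B·AA·B·CD·CD·DA·AA·B·AA·B·CD·CD·DA
    A ↦ CD
    B ↦ DA
    C ↦ AA
    D ↦ B

A->CD, B->DA, C->AA, D->B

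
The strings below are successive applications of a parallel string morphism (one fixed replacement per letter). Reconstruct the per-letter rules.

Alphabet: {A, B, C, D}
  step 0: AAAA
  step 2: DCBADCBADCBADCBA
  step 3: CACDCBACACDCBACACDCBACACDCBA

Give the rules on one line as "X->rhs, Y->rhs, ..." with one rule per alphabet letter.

A->BA, B->DC, C->AC, D->C

  step 2 ⇒ step 3: DCBADCBADCBADCBA ⇒ C·AC·DC·BA·C·AC·DC·BA·C·AC·DC·BA·C·AC·DC·BA
    A ↦ BA
    B ↦ DC
    C ↦ AC
    D ↦ C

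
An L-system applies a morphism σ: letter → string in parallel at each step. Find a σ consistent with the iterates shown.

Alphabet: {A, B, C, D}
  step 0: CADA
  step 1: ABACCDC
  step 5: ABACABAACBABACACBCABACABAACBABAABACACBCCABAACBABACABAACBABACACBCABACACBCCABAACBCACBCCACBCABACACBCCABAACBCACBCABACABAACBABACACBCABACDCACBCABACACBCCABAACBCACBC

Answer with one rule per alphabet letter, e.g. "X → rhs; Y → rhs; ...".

  step 0 ⇒ step 1: CADA ⇒ ABA·C·CD·C
    A ↦ C
    C ↦ ABA
    D ↦ CD
    B ↦ ACB  (constrained at step 1)

A->C, B->ACB, C->ABA, D->CD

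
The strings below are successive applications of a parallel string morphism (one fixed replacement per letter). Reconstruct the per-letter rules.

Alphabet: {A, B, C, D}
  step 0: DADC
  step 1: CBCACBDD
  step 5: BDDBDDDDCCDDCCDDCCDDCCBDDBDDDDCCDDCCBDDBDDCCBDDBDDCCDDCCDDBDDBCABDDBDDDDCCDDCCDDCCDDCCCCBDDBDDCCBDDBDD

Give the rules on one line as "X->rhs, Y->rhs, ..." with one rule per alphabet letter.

A->BCA, B->DD, C->BDD, D->C

  step 0 ⇒ step 1: DADC ⇒ C·BCA·C·BDD
    A ↦ BCA
    C ↦ BDD
    D ↦ C
    B ↦ DD  (constrained at step 1)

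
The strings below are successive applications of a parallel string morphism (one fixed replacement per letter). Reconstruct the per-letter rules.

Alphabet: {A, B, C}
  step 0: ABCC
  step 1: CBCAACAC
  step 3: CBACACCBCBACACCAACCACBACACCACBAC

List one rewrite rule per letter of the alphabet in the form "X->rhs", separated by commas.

  step 0 ⇒ step 1: ABCC ⇒ CB·CA·AC·AC
    A ↦ CB
    B ↦ CA
    C ↦ AC

A->CB, B->CA, C->AC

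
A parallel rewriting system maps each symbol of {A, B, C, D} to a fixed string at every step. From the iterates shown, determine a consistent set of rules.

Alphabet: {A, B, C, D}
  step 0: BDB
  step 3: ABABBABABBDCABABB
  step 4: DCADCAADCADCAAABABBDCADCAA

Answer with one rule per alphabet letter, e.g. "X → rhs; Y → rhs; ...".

  step 3 ⇒ step 4: ABABBABABBDCABABB ⇒ DC·A·DC·A·A·DC·A·DC·A·A·AB·ABB·DC·A·DC·A·A
    A ↦ DC
    B ↦ A
    C ↦ ABB
    D ↦ AB

A->DC, B->A, C->ABB, D->AB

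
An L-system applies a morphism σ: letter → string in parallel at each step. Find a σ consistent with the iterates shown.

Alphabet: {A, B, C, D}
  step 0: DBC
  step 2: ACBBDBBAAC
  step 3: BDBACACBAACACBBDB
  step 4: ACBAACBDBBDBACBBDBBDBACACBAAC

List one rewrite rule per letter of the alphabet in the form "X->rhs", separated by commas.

A->B, B->AC, C->DB, D->BA

  step 3 ⇒ step 4: BDBACACBAACACBBDB ⇒ AC·BA·AC·B·DB·B·DB·AC·B·B·DB·B·DB·AC·AC·BA·AC
    A ↦ B
    B ↦ AC
    C ↦ DB
    D ↦ BA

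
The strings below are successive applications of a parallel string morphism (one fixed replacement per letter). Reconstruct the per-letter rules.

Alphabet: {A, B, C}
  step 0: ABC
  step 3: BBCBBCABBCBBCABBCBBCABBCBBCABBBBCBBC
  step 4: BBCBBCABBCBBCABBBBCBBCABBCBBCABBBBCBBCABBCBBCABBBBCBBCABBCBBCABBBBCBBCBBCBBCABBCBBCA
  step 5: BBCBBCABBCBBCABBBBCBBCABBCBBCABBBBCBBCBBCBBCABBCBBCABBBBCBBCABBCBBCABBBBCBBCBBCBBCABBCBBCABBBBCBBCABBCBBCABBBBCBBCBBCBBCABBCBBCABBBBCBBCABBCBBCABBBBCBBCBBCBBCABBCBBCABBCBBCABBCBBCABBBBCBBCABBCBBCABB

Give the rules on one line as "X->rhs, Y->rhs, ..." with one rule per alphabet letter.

  step 4 ⇒ step 5: BBCBBCABBCBBCABBBBCBBCABBCBBCABBBBCBBCABBCBBCABBBBCBBCABBCBBCABBBBCBBCBBCBBCABBCBBCA ⇒ BBC·BBC·A·BBC·BBC·A·BB·BBC·BBC·A·BBC·BBC·A·BB·BBC·BBC·BBC·BBC·A·BBC·BBC·A·BB·BBC·BBC·A·BBC·BBC·A·BB·BBC·BBC·BBC·BBC·A·BBC·BBC·A·BB·BBC·BBC·A·BBC·BBC·A·BB·BBC·BBC·BBC·BBC·A·BBC·BBC·A·BB·BBC·BBC·A·BBC·BBC·A·BB·BBC·BBC·BBC·BBC·A·BBC·BBC·A·BBC·BBC·A·BBC·BBC·A·BB·BBC·BBC·A·BBC·BBC·A·BB
    A ↦ BB
    B ↦ BBC
    C ↦ A

A->BB, B->BBC, C->A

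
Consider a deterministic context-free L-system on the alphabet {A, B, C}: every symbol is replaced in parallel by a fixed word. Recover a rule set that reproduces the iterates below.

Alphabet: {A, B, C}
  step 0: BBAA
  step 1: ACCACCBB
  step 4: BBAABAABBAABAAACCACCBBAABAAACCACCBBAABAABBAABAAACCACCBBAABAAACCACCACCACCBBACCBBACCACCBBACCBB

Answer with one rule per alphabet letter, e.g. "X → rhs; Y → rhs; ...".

A->B, B->ACC, C->BAA

  step 0 ⇒ step 1: BBAA ⇒ ACC·ACC·B·B
    A ↦ B
    B ↦ ACC
    C ↦ BAA  (constrained at step 1)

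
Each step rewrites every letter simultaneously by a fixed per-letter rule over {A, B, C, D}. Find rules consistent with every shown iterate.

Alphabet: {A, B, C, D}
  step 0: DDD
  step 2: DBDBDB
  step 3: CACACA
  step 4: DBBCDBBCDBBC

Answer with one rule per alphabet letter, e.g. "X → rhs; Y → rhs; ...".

  step 3 ⇒ step 4: CACACA ⇒ DB·BC·DB·BC·DB·BC
    A ↦ BC
    C ↦ DB
  step 2 ⇒ step 3: DBDBDB ⇒ C·A·C·A·C·A
    B ↦ A
  step 2 ⇒ step 3: DBDBDB ⇒ C·A·C·A·C·A
    D ↦ C

A->BC, B->A, C->DB, D->C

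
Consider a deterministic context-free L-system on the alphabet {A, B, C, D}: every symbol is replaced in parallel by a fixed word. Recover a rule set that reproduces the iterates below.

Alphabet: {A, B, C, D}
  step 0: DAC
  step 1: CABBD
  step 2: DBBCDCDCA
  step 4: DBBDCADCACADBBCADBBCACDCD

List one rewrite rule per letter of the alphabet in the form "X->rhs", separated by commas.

A->BB, B->CD, C->D, D->CA

  step 1 ⇒ step 2: CABBD ⇒ D·BB·CD·CD·CA
    A ↦ BB
    B ↦ CD
    C ↦ D
    D ↦ CA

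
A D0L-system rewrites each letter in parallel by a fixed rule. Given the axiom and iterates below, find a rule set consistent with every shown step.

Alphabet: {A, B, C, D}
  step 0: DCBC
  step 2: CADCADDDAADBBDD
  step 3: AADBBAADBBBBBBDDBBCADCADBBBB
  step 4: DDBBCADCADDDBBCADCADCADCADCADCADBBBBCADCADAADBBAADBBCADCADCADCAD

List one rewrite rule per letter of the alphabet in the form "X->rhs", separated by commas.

A->D, B->CAD, C->AA, D->BB

  step 3 ⇒ step 4: AADBBAADBBBBBBDDBBCADCADBBBB ⇒ D·D·BB·CAD·CAD·D·D·BB·CAD·CAD·CAD·CAD·CAD·CAD·BB·BB·CAD·CAD·AA·D·BB·AA·D·BB·CAD·CAD·CAD·CAD
    A ↦ D
    B ↦ CAD
    C ↦ AA
    D ↦ BB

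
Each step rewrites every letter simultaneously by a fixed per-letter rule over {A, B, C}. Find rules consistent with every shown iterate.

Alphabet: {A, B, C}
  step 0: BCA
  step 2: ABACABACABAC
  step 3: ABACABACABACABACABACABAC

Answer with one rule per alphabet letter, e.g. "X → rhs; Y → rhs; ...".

A->AB, B->AC, C->AC

  step 2 ⇒ step 3: ABACABACABAC ⇒ AB·AC·AB·AC·AB·AC·AB·AC·AB·AC·AB·AC
    A ↦ AB
    B ↦ AC
    C ↦ AC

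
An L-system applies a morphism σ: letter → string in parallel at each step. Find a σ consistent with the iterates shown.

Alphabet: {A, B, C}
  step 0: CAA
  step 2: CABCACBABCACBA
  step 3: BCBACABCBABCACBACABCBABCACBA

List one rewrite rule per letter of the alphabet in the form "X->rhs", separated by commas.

A->CBA, B->CA, C->B

  step 2 ⇒ step 3: CABCACBABCACBA ⇒ B·CBA·CA·B·CBA·B·CA·CBA·CA·B·CBA·B·CA·CBA
    A ↦ CBA
    B ↦ CA
    C ↦ B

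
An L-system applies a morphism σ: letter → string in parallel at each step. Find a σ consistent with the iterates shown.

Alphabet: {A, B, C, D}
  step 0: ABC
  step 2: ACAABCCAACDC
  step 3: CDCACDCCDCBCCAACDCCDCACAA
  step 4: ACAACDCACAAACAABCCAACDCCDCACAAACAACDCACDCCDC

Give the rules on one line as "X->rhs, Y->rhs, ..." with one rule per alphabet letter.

  step 3 ⇒ step 4: CDCACDCCDCBCCAACDCCDCACAA ⇒ A·CA·A·CDC·A·CA·A·A·CA·A·BCC·A·A·CDC·CDC·A·CA·A·A·CA·A·CDC·A·CDC·CDC
    A ↦ CDC
    B ↦ BCC
    C ↦ A
    D ↦ CA

A->CDC, B->BCC, C->A, D->CA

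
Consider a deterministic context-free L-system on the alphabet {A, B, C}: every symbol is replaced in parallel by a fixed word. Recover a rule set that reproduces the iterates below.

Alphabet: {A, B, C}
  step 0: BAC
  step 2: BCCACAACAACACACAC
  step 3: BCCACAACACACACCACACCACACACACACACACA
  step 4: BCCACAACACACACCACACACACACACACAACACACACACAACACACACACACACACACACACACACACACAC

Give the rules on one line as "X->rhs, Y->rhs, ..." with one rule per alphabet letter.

  step 3 ⇒ step 4: BCCACAACACACACCACACCACACACACACACACA ⇒ BCC·ACA·ACA·C·ACA·C·C·ACA·C·ACA·C·ACA·C·ACA·ACA·C·ACA·C·ACA·ACA·C·ACA·C·ACA·C·ACA·C·ACA·C·ACA·C·ACA·C·ACA·C
    A ↦ C
    B ↦ BCC
    C ↦ ACA

A->C, B->BCC, C->ACA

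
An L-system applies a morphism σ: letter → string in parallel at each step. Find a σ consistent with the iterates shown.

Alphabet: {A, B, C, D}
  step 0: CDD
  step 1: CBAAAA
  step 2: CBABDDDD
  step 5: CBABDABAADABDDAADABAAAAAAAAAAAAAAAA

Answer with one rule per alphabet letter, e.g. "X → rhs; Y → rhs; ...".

  step 1 ⇒ step 2: CBAAAA ⇒ CB·AB·D·D·D·D
    A ↦ D
    B ↦ AB
    C ↦ CB
  step 0 ⇒ step 1: CDD ⇒ CB·AA·AA
    D ↦ AA

A->D, B->AB, C->CB, D->AA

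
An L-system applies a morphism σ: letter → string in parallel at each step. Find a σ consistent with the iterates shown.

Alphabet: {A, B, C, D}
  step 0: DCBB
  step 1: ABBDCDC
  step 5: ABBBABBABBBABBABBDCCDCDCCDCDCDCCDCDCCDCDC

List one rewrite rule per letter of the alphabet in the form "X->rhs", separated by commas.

  step 0 ⇒ step 1: DCBB ⇒ AB·B·DC·DC
    B ↦ DC
    C ↦ B
    D ↦ AB
    A ↦ C  (constrained at step 1)

A->C, B->DC, C->B, D->AB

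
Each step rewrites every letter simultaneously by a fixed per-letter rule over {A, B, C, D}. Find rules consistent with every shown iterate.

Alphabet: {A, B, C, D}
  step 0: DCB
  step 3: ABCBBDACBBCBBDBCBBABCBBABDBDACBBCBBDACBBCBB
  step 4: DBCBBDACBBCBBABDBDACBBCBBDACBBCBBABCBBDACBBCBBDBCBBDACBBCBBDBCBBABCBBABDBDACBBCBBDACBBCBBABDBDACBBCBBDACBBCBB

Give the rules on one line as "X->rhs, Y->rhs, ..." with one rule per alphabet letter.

  step 3 ⇒ step 4: ABCBBDACBBCBBDBCBBABCBBABDBDACBBCBBDACBBCBB ⇒ DB·CBB·DA·CBB·CBB·AB·DB·DA·CBB·CBB·DA·CBB·CBB·AB·CBB·DA·CBB·CBB·DB·CBB·DA·CBB·CBB·DB·CBB·AB·CBB·AB·DB·DA·CBB·CBB·DA·CBB·CBB·AB·DB·DA·CBB·CBB·DA·CBB·CBB
    A ↦ DB
    B ↦ CBB
    C ↦ DA
    D ↦ AB

A->DB, B->CBB, C->DA, D->AB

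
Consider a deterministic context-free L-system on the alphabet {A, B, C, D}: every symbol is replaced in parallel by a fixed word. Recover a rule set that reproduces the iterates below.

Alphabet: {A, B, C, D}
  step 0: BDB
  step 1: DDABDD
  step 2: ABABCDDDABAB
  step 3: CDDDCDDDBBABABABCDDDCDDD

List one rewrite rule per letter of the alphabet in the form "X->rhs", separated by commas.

A->CD, B->DD, C->BB, D->AB

  step 2 ⇒ step 3: ABABCDDDABAB ⇒ CD·DD·CD·DD·BB·AB·AB·AB·CD·DD·CD·DD
    A ↦ CD
    B ↦ DD
    C ↦ BB
    D ↦ AB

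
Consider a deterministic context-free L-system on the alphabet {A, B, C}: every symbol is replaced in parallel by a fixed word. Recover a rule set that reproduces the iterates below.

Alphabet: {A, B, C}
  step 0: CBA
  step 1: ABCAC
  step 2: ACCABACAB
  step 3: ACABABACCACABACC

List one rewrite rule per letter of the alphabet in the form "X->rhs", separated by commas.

A->AC, B->C, C->AB

  step 2 ⇒ step 3: ACCABACAB ⇒ AC·AB·AB·AC·C·AC·AB·AC·C
    A ↦ AC
    B ↦ C
    C ↦ AB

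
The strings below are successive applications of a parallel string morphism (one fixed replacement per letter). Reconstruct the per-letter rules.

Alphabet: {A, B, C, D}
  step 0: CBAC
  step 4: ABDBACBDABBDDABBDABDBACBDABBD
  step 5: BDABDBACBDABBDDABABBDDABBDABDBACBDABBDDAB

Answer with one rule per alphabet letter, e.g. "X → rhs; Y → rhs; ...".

A->B, B->D, C->ACB, D->AB

  step 4 ⇒ step 5: ABDBACBDABBDDABBDABDBACBDABBD ⇒ B·D·AB·D·B·ACB·D·AB·B·D·D·AB·AB·B·D·D·AB·B·D·AB·D·B·ACB·D·AB·B·D·D·AB
    A ↦ B
    B ↦ D
    C ↦ ACB
    D ↦ AB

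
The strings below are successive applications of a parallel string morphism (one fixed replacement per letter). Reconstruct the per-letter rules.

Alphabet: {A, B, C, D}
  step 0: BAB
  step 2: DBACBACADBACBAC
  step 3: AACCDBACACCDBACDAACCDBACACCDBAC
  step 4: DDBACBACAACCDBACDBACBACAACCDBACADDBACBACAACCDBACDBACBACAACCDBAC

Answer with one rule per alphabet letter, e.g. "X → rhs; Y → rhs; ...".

A->D, B->ACC, C->BAC, D->A

  step 3 ⇒ step 4: AACCDBACACCDBACDAACCDBACACCDBAC ⇒ D·D·BAC·BAC·A·ACC·D·BAC·D·BAC·BAC·A·ACC·D·BAC·A·D·D·BAC·BAC·A·ACC·D·BAC·D·BAC·BAC·A·ACC·D·BAC
    A ↦ D
    B ↦ ACC
    C ↦ BAC
    D ↦ A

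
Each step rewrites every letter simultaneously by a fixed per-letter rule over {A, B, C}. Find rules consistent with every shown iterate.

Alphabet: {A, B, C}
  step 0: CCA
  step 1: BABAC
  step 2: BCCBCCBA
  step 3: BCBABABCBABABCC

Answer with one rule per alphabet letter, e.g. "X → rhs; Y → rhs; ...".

A->C, B->BC, C->BA

  step 2 ⇒ step 3: BCCBCCBA ⇒ BC·BA·BA·BC·BA·BA·BC·C
    A ↦ C
    B ↦ BC
    C ↦ BA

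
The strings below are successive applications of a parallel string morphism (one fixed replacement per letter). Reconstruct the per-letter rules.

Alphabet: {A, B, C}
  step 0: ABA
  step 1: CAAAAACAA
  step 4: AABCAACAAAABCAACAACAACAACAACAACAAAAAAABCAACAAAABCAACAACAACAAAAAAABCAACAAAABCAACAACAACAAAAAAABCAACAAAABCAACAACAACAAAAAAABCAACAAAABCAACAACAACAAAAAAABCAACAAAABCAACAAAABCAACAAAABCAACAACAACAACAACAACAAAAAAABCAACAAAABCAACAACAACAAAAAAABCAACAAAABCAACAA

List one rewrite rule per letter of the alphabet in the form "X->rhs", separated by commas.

A->CAA, B->AAA, C->AAB

  step 0 ⇒ step 1: ABA ⇒ CAA·AAA·CAA
    A ↦ CAA
    B ↦ AAA
    C ↦ AAB  (constrained at step 1)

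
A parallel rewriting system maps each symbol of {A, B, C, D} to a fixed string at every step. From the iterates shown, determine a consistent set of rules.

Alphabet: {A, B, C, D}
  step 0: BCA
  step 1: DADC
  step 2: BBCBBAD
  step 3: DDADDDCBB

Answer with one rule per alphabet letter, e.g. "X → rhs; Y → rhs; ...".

A->C, B->D, C->AD, D->BB

  step 2 ⇒ step 3: BBCBBAD ⇒ D·D·AD·D·D·C·BB
    A ↦ C
    B ↦ D
    C ↦ AD
    D ↦ BB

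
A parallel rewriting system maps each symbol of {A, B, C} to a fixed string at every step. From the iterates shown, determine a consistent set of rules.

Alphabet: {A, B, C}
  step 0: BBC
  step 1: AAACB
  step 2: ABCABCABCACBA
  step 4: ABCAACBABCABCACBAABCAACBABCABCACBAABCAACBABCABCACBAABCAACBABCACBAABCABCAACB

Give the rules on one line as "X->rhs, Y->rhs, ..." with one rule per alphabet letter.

  step 1 ⇒ step 2: AAACB ⇒ ABC·ABC·ABC·ACB·A
    A ↦ ABC
    B ↦ A
    C ↦ ACB

A->ABC, B->A, C->ACB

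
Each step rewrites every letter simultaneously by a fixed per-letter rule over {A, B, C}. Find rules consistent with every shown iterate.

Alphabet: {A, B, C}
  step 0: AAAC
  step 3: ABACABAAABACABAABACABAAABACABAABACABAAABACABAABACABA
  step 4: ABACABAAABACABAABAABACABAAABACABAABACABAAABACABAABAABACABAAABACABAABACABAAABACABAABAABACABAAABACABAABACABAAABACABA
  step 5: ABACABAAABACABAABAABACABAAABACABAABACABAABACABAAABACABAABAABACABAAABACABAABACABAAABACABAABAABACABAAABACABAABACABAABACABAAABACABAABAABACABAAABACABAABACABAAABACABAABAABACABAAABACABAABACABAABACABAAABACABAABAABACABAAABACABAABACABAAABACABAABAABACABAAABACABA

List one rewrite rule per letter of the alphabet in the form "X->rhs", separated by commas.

  step 4 ⇒ step 5: ABACABAAABACABAABAABACABAAABACABAABACABAAABACABAABAABACABAAABACABAABACABAAABACABAABAABACABAAABACABAABACABAAABACABA ⇒ ABA·C·ABA·A·ABA·C·ABA·ABA·ABA·C·ABA·A·ABA·C·ABA·ABA·C·ABA·ABA·C·ABA·A·ABA·C·ABA·ABA·ABA·C·ABA·A·ABA·C·ABA·ABA·C·ABA·A·ABA·C·ABA·ABA·ABA·C·ABA·A·ABA·C·ABA·ABA·C·ABA·ABA·C·ABA·A·ABA·C·ABA·ABA·ABA·C·ABA·A·ABA·C·ABA·ABA·C·ABA·A·ABA·C·ABA·ABA·ABA·C·ABA·A·ABA·C·ABA·ABA·C·ABA·ABA·C·ABA·A·ABA·C·ABA·ABA·ABA·C·ABA·A·ABA·C·ABA·ABA·C·ABA·A·ABA·C·ABA·ABA·ABA·C·ABA·A·ABA·C·ABA
    A ↦ ABA
    B ↦ C
    C ↦ A

A->ABA, B->C, C->A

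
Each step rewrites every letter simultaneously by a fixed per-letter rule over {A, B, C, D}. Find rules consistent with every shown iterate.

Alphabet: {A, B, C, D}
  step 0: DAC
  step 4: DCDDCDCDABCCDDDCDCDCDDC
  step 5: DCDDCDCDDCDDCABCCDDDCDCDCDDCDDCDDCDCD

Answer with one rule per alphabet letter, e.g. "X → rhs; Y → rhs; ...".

A->AB, B->CC, C->D, D->DC

  step 4 ⇒ step 5: DCDDCDCDABCCDDDCDCDCDDC ⇒ DC·D·DC·DC·D·DC·D·DC·AB·CC·D·D·DC·DC·DC·D·DC·D·DC·D·DC·DC·D
    A ↦ AB
    B ↦ CC
    C ↦ D
    D ↦ DC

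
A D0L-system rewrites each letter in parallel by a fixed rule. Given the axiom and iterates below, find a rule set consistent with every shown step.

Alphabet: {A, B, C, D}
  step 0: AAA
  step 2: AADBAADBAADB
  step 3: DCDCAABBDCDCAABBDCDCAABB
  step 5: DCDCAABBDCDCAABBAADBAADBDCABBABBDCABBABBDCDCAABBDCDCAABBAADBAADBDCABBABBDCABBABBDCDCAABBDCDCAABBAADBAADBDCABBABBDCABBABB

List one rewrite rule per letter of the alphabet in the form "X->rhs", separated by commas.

A->DC, B->ABB, C->ADB, D->A

  step 2 ⇒ step 3: AADBAADBAADB ⇒ DC·DC·A·ABB·DC·DC·A·ABB·DC·DC·A·ABB
    A ↦ DC
    B ↦ ABB
    D ↦ A
    C ↦ ADB  (constrained at step 3)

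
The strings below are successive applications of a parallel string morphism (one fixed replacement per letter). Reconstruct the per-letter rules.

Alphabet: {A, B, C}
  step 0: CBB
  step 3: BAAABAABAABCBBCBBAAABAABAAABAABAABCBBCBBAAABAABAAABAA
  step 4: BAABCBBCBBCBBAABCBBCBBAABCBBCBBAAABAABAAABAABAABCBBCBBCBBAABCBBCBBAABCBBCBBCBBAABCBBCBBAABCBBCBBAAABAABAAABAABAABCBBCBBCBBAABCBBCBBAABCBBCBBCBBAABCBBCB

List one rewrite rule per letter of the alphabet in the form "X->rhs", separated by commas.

A->BCB, B->BAA, C->A

  step 3 ⇒ step 4: BAAABAABAABCBBCBBAAABAABAAABAABAABCBBCBBAAABAABAAABAA ⇒ BAA·BCB·BCB·BCB·BAA·BCB·BCB·BAA·BCB·BCB·BAA·A·BAA·BAA·A·BAA·BAA·BCB·BCB·BCB·BAA·BCB·BCB·BAA·BCB·BCB·BCB·BAA·BCB·BCB·BAA·BCB·BCB·BAA·A·BAA·BAA·A·BAA·BAA·BCB·BCB·BCB·BAA·BCB·BCB·BAA·BCB·BCB·BCB·BAA·BCB·BCB
    A ↦ BCB
    B ↦ BAA
    C ↦ A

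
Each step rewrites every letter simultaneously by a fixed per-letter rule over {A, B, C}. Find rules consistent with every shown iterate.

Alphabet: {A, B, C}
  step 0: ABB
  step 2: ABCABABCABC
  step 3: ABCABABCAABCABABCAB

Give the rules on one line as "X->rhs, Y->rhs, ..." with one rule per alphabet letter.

  step 2 ⇒ step 3: ABCABABCABC ⇒ ABC·A·B·ABC·A·ABC·A·B·ABC·A·B
    A ↦ ABC
    B ↦ A
    C ↦ B

A->ABC, B->A, C->B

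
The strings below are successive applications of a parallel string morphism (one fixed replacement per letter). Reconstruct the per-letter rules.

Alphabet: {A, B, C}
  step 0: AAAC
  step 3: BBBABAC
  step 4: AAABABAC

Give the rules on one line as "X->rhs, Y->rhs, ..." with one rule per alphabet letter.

A->B, B->A, C->AC

  step 3 ⇒ step 4: BBBABAC ⇒ A·A·A·B·A·B·AC
    A ↦ B
    B ↦ A
    C ↦ AC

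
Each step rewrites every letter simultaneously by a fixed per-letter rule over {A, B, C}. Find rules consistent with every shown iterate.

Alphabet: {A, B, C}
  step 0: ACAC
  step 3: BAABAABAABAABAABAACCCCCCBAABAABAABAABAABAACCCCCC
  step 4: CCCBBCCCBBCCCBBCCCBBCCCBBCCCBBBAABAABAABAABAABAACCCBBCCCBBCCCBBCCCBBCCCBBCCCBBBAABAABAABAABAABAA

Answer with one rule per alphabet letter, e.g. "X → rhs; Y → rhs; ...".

A->B, B->CCC, C->BAA

  step 3 ⇒ step 4: BAABAABAABAABAABAACCCCCCBAABAABAABAABAABAACCCCCC ⇒ CCC·B·B·CCC·B·B·CCC·B·B·CCC·B·B·CCC·B·B·CCC·B·B·BAA·BAA·BAA·BAA·BAA·BAA·CCC·B·B·CCC·B·B·CCC·B·B·CCC·B·B·CCC·B·B·CCC·B·B·BAA·BAA·BAA·BAA·BAA·BAA
    A ↦ B
    B ↦ CCC
    C ↦ BAA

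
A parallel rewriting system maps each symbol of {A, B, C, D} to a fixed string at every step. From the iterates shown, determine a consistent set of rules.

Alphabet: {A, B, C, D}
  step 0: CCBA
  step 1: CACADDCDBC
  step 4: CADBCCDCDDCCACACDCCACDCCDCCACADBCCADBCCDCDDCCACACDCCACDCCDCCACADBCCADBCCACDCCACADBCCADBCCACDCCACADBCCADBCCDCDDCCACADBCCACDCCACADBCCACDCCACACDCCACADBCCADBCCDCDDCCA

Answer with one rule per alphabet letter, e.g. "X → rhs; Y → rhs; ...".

A->DBC, B->DDC, C->CA, D->CDC

  step 0 ⇒ step 1: CCBA ⇒ CA·CA·DDC·DBC
    A ↦ DBC
    B ↦ DDC
    C ↦ CA
    D ↦ CDC  (constrained at step 1)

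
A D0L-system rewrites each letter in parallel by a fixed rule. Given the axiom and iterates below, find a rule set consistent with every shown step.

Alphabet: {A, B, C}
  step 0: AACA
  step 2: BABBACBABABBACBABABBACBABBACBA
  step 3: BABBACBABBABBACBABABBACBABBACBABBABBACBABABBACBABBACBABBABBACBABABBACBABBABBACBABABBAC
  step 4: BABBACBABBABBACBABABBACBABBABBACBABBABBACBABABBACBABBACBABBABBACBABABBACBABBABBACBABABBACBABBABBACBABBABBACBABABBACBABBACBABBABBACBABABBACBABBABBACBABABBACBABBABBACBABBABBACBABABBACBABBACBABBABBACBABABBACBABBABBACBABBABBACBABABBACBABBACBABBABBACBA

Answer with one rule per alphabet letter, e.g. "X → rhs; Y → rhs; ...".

A->BAC, B->BAB, C->BA

  step 3 ⇒ step 4: BABBACBABBABBACBABABBACBABBACBABBABBACBABABBACBABBACBABBABBACBABABBACBABBABBACBABABBAC ⇒ BAB·BAC·BAB·BAB·BAC·BA·BAB·BAC·BAB·BAB·BAC·BAB·BAB·BAC·BA·BAB·BAC·BAB·BAC·BAB·BAB·BAC·BA·BAB·BAC·BAB·BAB·BAC·BA·BAB·BAC·BAB·BAB·BAC·BAB·BAB·BAC·BA·BAB·BAC·BAB·BAC·BAB·BAB·BAC·BA·BAB·BAC·BAB·BAB·BAC·BA·BAB·BAC·BAB·BAB·BAC·BAB·BAB·BAC·BA·BAB·BAC·BAB·BAC·BAB·BAB·BAC·BA·BAB·BAC·BAB·BAB·BAC·BAB·BAB·BAC·BA·BAB·BAC·BAB·BAC·BAB·BAB·BAC·BA
    A ↦ BAC
    B ↦ BAB
    C ↦ BA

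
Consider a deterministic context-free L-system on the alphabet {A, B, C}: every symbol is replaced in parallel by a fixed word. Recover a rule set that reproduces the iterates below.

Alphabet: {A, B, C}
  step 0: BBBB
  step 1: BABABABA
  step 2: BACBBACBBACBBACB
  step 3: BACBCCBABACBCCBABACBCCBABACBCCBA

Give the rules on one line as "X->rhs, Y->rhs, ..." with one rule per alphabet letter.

A->CB, B->BA, C->CC

  step 2 ⇒ step 3: BACBBACBBACBBACB ⇒ BA·CB·CC·BA·BA·CB·CC·BA·BA·CB·CC·BA·BA·CB·CC·BA
    A ↦ CB
    B ↦ BA
    C ↦ CC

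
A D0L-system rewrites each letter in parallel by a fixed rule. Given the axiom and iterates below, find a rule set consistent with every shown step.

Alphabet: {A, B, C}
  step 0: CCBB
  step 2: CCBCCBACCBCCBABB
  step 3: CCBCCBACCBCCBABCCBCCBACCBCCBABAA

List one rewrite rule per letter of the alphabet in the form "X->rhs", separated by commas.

  step 2 ⇒ step 3: CCBCCBACCBCCBABB ⇒ CCB·CCB·A·CCB·CCB·A·B·CCB·CCB·A·CCB·CCB·A·B·A·A
    A ↦ B
    B ↦ A
    C ↦ CCB

A->B, B->A, C->CCB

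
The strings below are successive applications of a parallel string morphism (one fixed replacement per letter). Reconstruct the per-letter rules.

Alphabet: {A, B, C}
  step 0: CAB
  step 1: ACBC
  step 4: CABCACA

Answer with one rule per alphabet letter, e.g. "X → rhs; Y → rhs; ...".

  step 0 ⇒ step 1: CAB ⇒ A·C·BC
    A ↦ C
    B ↦ BC
    C ↦ A

A->C, B->BC, C->A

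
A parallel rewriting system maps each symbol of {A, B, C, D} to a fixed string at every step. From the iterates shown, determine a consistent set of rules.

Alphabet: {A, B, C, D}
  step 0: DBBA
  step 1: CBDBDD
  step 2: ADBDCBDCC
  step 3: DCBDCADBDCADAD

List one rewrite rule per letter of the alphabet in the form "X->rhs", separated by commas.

A->D, B->BD, C->AD, D->C

  step 2 ⇒ step 3: ADBDCBDCC ⇒ D·C·BD·C·AD·BD·C·AD·AD
    A ↦ D
    B ↦ BD
    C ↦ AD
    D ↦ C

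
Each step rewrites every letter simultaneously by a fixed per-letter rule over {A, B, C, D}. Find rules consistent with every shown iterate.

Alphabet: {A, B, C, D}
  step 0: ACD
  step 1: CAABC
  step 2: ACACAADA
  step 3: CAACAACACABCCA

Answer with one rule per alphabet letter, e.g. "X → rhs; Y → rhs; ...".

  step 2 ⇒ step 3: ACACAADA ⇒ CA·A·CA·A·CA·CA·BC·CA
    A ↦ CA
    C ↦ A
    D ↦ BC
  step 1 ⇒ step 2: CAABC ⇒ A·CA·CA·AD·A
    B ↦ AD

A->CA, B->AD, C->A, D->BC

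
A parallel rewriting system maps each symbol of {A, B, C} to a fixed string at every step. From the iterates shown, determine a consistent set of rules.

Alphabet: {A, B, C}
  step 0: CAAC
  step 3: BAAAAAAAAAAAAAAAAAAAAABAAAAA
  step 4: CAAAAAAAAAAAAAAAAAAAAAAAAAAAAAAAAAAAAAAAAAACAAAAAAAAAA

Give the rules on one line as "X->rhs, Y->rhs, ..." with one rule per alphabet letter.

A->AA, B->C, C->BA

  step 3 ⇒ step 4: BAAAAAAAAAAAAAAAAAAAAABAAAAA ⇒ C·AA·AA·AA·AA·AA·AA·AA·AA·AA·AA·AA·AA·AA·AA·AA·AA·AA·AA·AA·AA·AA·C·AA·AA·AA·AA·AA
    A ↦ AA
    B ↦ C
    C ↦ BA  (constrained at step 0)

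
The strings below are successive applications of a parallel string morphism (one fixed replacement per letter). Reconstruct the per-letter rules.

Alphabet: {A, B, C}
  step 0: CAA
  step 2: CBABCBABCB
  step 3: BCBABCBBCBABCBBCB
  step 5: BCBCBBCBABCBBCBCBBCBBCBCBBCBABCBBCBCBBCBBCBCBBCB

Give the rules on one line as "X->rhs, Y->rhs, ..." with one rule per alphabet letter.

  step 2 ⇒ step 3: CBABCBABCB ⇒ B·CB·AB·CB·B·CB·AB·CB·B·CB
    A ↦ AB
    B ↦ CB
    C ↦ B

A->AB, B->CB, C->B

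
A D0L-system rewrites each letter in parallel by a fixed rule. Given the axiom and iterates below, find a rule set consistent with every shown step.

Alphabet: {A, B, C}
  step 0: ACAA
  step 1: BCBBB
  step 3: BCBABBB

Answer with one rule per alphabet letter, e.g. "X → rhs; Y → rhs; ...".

A->B, B->A, C->CB

  step 0 ⇒ step 1: ACAA ⇒ B·CB·B·B
    A ↦ B
    C ↦ CB
    B ↦ A  (constrained at step 1)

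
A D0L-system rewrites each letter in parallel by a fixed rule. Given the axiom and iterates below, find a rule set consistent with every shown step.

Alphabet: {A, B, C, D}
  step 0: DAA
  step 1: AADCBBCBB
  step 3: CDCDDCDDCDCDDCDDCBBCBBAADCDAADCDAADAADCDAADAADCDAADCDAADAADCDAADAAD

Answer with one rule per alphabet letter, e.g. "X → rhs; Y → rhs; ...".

  step 0 ⇒ step 1: DAA ⇒ AAD·CBB·CBB
    A ↦ CBB
    D ↦ AAD
    B ↦ CDD  (constrained at step 1)
    C ↦ CD  (constrained at step 1)

A->CBB, B->CDD, C->CD, D->AAD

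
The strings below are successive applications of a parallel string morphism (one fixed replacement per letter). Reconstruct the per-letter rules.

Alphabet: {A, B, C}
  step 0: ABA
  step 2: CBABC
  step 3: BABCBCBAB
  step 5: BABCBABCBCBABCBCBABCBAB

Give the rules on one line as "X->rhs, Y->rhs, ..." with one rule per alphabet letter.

A->B, B->C, C->BAB

  step 2 ⇒ step 3: CBABC ⇒ BAB·C·B·C·BAB
    A ↦ B
    B ↦ C
    C ↦ BAB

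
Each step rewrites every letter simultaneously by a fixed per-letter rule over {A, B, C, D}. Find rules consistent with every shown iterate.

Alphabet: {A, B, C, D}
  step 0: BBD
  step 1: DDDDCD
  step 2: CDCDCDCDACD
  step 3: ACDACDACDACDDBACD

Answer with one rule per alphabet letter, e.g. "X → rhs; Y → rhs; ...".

  step 2 ⇒ step 3: CDCDCDCDACD ⇒ A·CD·A·CD·A·CD·A·CD·DB·A·CD
    A ↦ DB
    C ↦ A
    D ↦ CD
  step 0 ⇒ step 1: BBD ⇒ DD·DD·CD
    B ↦ DD

A->DB, B->DD, C->A, D->CD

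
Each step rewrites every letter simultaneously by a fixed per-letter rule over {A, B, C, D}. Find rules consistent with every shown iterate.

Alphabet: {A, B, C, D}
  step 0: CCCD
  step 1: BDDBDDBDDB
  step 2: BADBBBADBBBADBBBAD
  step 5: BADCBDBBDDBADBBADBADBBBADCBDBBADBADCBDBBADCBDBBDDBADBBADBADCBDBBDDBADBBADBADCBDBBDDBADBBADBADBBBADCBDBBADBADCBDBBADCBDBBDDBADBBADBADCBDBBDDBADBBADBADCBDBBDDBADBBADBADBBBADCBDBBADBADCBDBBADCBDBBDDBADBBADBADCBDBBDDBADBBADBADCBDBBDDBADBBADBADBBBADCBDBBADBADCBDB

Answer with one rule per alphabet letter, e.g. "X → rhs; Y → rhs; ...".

A->CBD, B->BAD, C->BDD, D->B

  step 1 ⇒ step 2: BDDBDDBDDB ⇒ BAD·B·B·BAD·B·B·BAD·B·B·BAD
    B ↦ BAD
    D ↦ B
    A ↦ CBD  (constrained at step 2)
  step 0 ⇒ step 1: CCCD ⇒ BDD·BDD·BDD·B
    C ↦ BDD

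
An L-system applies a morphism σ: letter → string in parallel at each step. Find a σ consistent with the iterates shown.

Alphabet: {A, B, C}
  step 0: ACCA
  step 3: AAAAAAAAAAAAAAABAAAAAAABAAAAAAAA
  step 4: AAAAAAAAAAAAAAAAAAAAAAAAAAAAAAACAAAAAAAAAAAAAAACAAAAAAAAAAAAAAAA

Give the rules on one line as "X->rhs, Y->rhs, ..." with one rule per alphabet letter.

A->AA, B->AC, C->AB

  step 3 ⇒ step 4: AAAAAAAAAAAAAAABAAAAAAABAAAAAAAA ⇒ AA·AA·AA·AA·AA·AA·AA·AA·AA·AA·AA·AA·AA·AA·AA·AC·AA·AA·AA·AA·AA·AA·AA·AC·AA·AA·AA·AA·AA·AA·AA·AA
    A ↦ AA
    B ↦ AC
    C ↦ AB  (constrained at step 0)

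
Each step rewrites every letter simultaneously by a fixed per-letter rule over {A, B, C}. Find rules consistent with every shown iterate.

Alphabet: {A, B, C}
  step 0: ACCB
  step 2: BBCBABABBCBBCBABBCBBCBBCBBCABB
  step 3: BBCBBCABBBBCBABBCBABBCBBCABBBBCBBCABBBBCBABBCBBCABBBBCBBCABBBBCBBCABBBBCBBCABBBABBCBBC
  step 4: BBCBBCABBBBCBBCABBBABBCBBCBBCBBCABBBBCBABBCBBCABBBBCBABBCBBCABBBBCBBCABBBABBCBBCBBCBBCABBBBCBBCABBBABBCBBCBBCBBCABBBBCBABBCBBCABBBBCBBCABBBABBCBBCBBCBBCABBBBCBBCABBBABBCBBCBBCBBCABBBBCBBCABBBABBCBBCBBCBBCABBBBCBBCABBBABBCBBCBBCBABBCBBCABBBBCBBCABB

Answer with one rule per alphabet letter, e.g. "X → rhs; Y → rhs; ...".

A->BA, B->BBC, C->ABB

  step 3 ⇒ step 4: BBCBBCABBBBCBABBCBABBCBBCABBBBCBBCABBBBCBABBCBBCABBBBCBBCABBBBCBBCABBBBCBBCABBBABBCBBC ⇒ BBC·BBC·ABB·BBC·BBC·ABB·BA·BBC·BBC·BBC·BBC·ABB·BBC·BA·BBC·BBC·ABB·BBC·BA·BBC·BBC·ABB·BBC·BBC·ABB·BA·BBC·BBC·BBC·BBC·ABB·BBC·BBC·ABB·BA·BBC·BBC·BBC·BBC·ABB·BBC·BA·BBC·BBC·ABB·BBC·BBC·ABB·BA·BBC·BBC·BBC·BBC·ABB·BBC·BBC·ABB·BA·BBC·BBC·BBC·BBC·ABB·BBC·BBC·ABB·BA·BBC·BBC·BBC·BBC·ABB·BBC·BBC·ABB·BA·BBC·BBC·BBC·BA·BBC·BBC·ABB·BBC·BBC·ABB
    A ↦ BA
    B ↦ BBC
    C ↦ ABB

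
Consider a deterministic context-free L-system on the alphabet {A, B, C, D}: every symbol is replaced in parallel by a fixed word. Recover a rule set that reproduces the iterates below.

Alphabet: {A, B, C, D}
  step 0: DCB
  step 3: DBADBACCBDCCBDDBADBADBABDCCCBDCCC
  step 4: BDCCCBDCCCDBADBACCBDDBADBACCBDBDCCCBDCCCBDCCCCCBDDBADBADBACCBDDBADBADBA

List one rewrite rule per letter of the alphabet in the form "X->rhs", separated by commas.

A->C, B->CC, C->DBA, D->BD

  step 3 ⇒ step 4: DBADBACCBDCCBDDBADBADBABDCCCBDCCC ⇒ BD·CC·C·BD·CC·C·DBA·DBA·CC·BD·DBA·DBA·CC·BD·BD·CC·C·BD·CC·C·BD·CC·C·CC·BD·DBA·DBA·DBA·CC·BD·DBA·DBA·DBA
    A ↦ C
    B ↦ CC
    C ↦ DBA
    D ↦ BD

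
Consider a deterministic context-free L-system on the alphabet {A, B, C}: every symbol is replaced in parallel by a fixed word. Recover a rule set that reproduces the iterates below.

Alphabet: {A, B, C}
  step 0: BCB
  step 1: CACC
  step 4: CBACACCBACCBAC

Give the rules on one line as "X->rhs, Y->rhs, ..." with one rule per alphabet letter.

  step 0 ⇒ step 1: BCB ⇒ C·AC·C
    B ↦ C
    C ↦ AC
    A ↦ B  (constrained at step 1)

A->B, B->C, C->AC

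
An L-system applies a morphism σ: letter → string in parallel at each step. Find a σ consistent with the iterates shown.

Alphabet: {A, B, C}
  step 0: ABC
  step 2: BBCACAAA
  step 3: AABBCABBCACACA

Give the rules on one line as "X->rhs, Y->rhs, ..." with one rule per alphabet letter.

A->CA, B->A, C->BB

  step 2 ⇒ step 3: BBCACAAA ⇒ A·A·BB·CA·BB·CA·CA·CA
    A ↦ CA
    B ↦ A
    C ↦ BB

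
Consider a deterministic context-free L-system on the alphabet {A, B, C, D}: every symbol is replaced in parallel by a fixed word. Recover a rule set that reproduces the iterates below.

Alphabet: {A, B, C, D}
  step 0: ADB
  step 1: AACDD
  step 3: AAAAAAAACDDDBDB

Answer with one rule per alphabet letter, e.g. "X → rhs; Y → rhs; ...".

  step 0 ⇒ step 1: ADB ⇒ AA·C·DD
    A ↦ AA
    B ↦ DD
    D ↦ C
    C ↦ DB  (constrained at step 1)

A->AA, B->DD, C->DB, D->C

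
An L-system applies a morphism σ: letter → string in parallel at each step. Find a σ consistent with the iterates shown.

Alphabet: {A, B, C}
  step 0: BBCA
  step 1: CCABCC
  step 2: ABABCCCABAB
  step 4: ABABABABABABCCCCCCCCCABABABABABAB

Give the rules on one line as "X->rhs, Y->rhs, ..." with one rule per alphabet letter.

  step 1 ⇒ step 2: CCABCC ⇒ AB·AB·CC·C·AB·AB
    A ↦ CC
    B ↦ C
    C ↦ AB

A->CC, B->C, C->AB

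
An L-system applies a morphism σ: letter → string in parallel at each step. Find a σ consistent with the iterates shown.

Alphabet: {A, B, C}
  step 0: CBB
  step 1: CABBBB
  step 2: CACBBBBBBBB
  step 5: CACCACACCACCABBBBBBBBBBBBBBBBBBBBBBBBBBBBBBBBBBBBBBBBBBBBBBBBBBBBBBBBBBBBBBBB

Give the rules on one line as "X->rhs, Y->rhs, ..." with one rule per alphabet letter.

  step 1 ⇒ step 2: CABBBB ⇒ CA·C·BB·BB·BB·BB
    A ↦ C
    B ↦ BB
    C ↦ CA

A->C, B->BB, C->CA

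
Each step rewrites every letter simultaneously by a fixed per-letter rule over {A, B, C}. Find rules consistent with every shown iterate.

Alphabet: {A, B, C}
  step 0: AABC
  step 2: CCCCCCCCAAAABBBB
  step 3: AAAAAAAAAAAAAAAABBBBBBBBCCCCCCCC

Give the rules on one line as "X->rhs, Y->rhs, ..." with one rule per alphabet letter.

A->BB, B->CC, C->AA

  step 2 ⇒ step 3: CCCCCCCCAAAABBBB ⇒ AA·AA·AA·AA·AA·AA·AA·AA·BB·BB·BB·BB·CC·CC·CC·CC
    A ↦ BB
    B ↦ CC
    C ↦ AA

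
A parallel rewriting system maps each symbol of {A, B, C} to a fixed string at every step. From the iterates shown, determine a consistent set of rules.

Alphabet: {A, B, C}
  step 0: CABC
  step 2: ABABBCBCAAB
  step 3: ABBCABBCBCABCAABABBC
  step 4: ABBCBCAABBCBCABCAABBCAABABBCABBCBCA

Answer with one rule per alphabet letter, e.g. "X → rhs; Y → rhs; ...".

A->AB, B->BC, C->A

  step 3 ⇒ step 4: ABBCABBCBCABCAABABBC ⇒ AB·BC·BC·A·AB·BC·BC·A·BC·A·AB·BC·A·AB·AB·BC·AB·BC·BC·A
    A ↦ AB
    B ↦ BC
    C ↦ A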